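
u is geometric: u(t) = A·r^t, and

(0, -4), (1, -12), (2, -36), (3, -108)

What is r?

3

Consecutive ratio: -12/(-4) = 3, and -36/(-12) = 3, so r = 3.
Then A·3^0 = -4 gives A = -4, and u(t) = -4·3^t.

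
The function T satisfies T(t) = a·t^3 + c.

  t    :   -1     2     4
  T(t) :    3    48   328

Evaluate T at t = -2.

-32

From T(-1) = 3 and T(2) = 48: -1a + c = 3 and 8a + c = 48.
Subtracting: 9a = 45, so a = 5; then c = 3 − 5·(-1) = 8.
So T(t) = 5t³ + 8, and T(-2) = -32.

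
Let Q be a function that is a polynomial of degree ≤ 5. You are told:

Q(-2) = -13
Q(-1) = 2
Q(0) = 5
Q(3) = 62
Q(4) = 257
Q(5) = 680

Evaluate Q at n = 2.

Write Q(n) = an^5 + bn^4 + cn³ + dn² + en + p; the 6 given values yield a linear system in the 6 coefficients.
Solving, the leading coefficient vanishes, and Q(n) = n^4 + 2n³ - 7n² - 5n + 5.
Then Q(2) = -1.

-1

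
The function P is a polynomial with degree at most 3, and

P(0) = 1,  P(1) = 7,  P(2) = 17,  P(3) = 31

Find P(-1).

First differences: 6, 10, 14. Second differences: 4, 4.
Level-2 differences are constant, so P has degree 2.
Fitting a degree-2 polynomial gives P(n) = 2n² + 4n + 1.
Then P(-1) = -1.

-1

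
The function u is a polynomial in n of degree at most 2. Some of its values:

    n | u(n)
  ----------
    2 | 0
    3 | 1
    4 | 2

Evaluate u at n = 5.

3

First differences: 1, 1.
Level-1 differences are constant, so u has degree 1.
Extending the table by one column gives the next first difference 1, so u(5) = 2 + 1 = 3.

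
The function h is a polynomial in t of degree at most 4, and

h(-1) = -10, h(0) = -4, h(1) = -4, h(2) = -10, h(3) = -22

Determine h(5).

-64

First differences: 6, 0, -6, -12. Second differences: -6, -6, -6.
Level-2 differences are constant, so h has degree 2.
Fitting a degree-2 polynomial gives h(t) = -3t² + 3t - 4.
Then h(5) = -64.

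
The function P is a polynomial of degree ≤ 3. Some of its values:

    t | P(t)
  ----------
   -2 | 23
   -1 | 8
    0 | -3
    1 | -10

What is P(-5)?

Write P(t) = at³ + bt² + ct + d; the 4 given values yield a linear system in the 4 coefficients.
Solving, the leading coefficient vanishes, and P(t) = 2t² - 9t - 3.
Then P(-5) = 92.

92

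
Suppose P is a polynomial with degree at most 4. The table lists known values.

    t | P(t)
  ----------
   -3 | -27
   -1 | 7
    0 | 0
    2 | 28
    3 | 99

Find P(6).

756

Write P(t) = at^4 + bt³ + ct² + dt + e; the 5 given values yield a linear system in the 5 coefficients.
Solving, the leading coefficient vanishes, and P(t) = 3t³ + 4t² - 6t.
Then P(6) = 756.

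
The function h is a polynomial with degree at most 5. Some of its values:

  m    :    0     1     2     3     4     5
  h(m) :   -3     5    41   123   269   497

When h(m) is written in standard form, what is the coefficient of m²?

5

Write h(m) = am^5 + bm^4 + cm³ + dm² + em + p; the 6 given values yield a linear system in the 6 coefficients.
Solving, the top 2 coefficients vanish, and h(m) = 3m³ + 5m² - 3.
The coefficient of m² is 5.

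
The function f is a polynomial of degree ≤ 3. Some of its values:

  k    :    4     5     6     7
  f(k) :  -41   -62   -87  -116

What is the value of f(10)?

First differences: -21, -25, -29. Second differences: -4, -4.
Level-2 differences are constant, so f has degree 2.
Fitting a degree-2 polynomial gives f(k) = -2k² - 3k + 3.
Then f(10) = -227.

-227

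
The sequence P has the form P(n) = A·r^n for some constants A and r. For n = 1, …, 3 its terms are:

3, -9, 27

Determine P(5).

243

Consecutive ratio: -9/3 = -3, and 27/(-9) = -3, so r = -3.
Then A·(-3)^1 = 3 gives A = -1, and P(n) = -1·(-3)^n.
P(5) = -1·(-3)^5 = 243.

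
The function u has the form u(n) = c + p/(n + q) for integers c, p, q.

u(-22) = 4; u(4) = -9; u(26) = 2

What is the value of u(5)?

-5

(u(n) − c)(n + q) = p for each data point; the three points give a linear system in c and q, then p follows.
Solving: c = 3, q = -2, p = -24, so u(n) = 3 − 24/(n − 2).
Then u(5) = 3 − 24/3 = -5.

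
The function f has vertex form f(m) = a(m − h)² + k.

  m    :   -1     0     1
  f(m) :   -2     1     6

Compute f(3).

22

First differences 3, 5; second difference 2 = 2a, so a = 1.
Expanding, the m-coefficient is −2ah = -2h; matching it to the data gives h = -2, and then k = -3.
So f(m) = 1(m + 2)² − 3.
f(3) = 1·5² − 3 = 22.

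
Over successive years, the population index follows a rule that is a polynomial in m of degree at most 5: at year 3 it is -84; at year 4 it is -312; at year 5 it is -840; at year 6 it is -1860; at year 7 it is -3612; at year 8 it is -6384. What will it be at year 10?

-16380

Write the value at m as u(m).
First differences: -228, -528, -1020, -1752, -2772. Second differences: -300, -492, -732, -1020. Third differences: -192, -240, -288. Fourth differences: -48, -48.
Level-4 differences are constant, so u has degree 4.
Fitting a degree-4 polynomial gives u(m) = -2m^4 + 4m³ - 4m² + 2m.
Then u(10) = -16380.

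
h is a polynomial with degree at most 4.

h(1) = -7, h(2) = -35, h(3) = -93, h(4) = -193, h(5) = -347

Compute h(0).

First differences: -28, -58, -100, -154. Second differences: -30, -42, -54. Third differences: -12, -12.
Level-3 differences are constant, so h has degree 3.
Fitting a degree-3 polynomial gives h(n) = -2n³ - 3n² - 5n + 3.
Then h(0) = 3.

3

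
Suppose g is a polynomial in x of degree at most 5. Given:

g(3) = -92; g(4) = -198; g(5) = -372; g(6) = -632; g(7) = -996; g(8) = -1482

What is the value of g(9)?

-2108

First differences: -106, -174, -260, -364, -486. Second differences: -68, -86, -104, -122. Third differences: -18, -18, -18.
Level-3 differences are constant, so g has degree 3.
Fitting a degree-3 polynomial gives g(x) = -3x³ + 2x² - 9x - 2.
Then g(9) = -2108.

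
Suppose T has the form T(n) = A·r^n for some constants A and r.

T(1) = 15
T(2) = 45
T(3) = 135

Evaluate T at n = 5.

Consecutive ratio: 45/15 = 3, and 135/45 = 3, so r = 3.
Then A·3^1 = 15 gives A = 5, and T(n) = 5·3^n.
T(5) = 5·3^5 = 1215.

1215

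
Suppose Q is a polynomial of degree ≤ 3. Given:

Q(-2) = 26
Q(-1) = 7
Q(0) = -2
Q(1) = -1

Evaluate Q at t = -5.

First differences: -19, -9, 1. Second differences: 10, 10.
Level-2 differences are constant, so Q has degree 2.
Fitting a degree-2 polynomial gives Q(t) = 5t² - 4t - 2.
Then Q(-5) = 143.

143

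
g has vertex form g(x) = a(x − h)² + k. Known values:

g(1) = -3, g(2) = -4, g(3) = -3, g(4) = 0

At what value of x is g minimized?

First differences -1, 1, 3; second difference 2 = 2a, so a = 1.
Expanding, the x-coefficient is −2ah = -2h; matching it to the data gives h = 2, and then k = -4.
So g(x) = 1(x − 2)² − 4.
Hence h = 2.

2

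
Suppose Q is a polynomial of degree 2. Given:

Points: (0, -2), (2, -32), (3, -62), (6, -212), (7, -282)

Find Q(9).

Write Q(t) = at² + bt + c; the 5 given values yield a linear system in the 3 coefficients.
Solving, Q(t) = -5t² - 5t - 2.
Then Q(9) = -452.

-452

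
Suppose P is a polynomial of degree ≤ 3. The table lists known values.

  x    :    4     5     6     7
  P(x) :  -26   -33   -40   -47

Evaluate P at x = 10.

-68

Write P(x) = ax³ + bx² + cx + d; the 4 given values yield a linear system in the 4 coefficients.
Solving, the top 2 coefficients vanish, and P(x) = -7x + 2.
Then P(10) = -68.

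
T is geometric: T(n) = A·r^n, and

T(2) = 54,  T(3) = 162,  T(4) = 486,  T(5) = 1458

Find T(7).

Consecutive ratio: 162/54 = 3, and 486/162 = 3, so r = 3.
Then A·3^2 = 54 gives A = 6, and T(n) = 6·3^n.
T(7) = 6·3^7 = 13122.

13122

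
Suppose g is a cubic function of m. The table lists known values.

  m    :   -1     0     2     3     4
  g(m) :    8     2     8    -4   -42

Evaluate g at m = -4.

206

Write g(m) = am³ + bm² + cm + d; the 5 given values yield a linear system in the 4 coefficients.
Solving, g(m) = -2m³ + 5m² + m + 2.
Then g(-4) = 206.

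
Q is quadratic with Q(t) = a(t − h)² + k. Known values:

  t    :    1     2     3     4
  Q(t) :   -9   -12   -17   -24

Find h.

0

First differences -3, -5, -7; second difference -2 = 2a, so a = -1.
Expanding, the t-coefficient is −2ah = 2h; matching it to the data gives h = 0, and then k = -8.
So Q(t) = -1(t + 0)² − 8.
Hence h = 0.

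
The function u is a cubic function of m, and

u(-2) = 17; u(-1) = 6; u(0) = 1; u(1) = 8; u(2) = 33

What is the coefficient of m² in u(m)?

First differences: -11, -5, 7, 25. Second differences: 6, 12, 18. Third differences: 6, 6.
Level-3 differences are constant, so u has degree 3.
Fitting a degree-3 polynomial gives u(m) = m³ + 6m² + 1.
The coefficient of m² is 6.

6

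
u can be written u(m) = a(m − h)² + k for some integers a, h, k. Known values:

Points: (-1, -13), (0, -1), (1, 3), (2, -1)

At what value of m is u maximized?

First differences 12, 4, -4; second difference -8 = 2a, so a = -4.
Expanding, the m-coefficient is −2ah = 8h; matching it to the data gives h = 1, and then k = 3.
So u(m) = -4(m − 1)² + 3.
Hence h = 1.

1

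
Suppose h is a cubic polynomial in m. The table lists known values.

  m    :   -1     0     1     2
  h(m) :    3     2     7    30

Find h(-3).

-25

Write h(m) = am³ + bm² + cm + d; the 4 given values yield a linear system in the 4 coefficients.
Solving, h(m) = 2m³ + 3m² + 2.
Then h(-3) = -25.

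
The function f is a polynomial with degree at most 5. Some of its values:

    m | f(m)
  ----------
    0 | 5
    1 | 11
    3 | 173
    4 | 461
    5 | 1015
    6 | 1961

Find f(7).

Write f(m) = am^5 + bm^4 + cm³ + dm² + em + p; the 6 given values yield a linear system in the 6 coefficients.
Solving, the leading coefficient vanishes, and f(m) = m^4 + 3m³ + 2m + 5.
Then f(7) = 3449.

3449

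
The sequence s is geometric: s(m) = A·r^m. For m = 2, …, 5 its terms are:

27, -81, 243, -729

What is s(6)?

2187

Consecutive ratio: -81/27 = -3, and 243/(-81) = -3, so r = -3.
Then A·(-3)^2 = 27 gives A = 3, and s(m) = 3·(-3)^m.
s(6) = 3·(-3)^6 = 2187.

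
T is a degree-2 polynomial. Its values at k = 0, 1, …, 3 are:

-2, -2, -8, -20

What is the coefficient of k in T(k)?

First differences: 0, -6, -12. Second differences: -6, -6.
Level-2 differences are constant, so T has degree 2.
Fitting a degree-2 polynomial gives T(k) = -3k² + 3k - 2.
The coefficient of k is 3.

3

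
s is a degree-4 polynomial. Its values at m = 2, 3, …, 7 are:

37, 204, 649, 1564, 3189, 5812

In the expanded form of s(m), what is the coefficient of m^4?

2

First differences: 167, 445, 915, 1625, 2623. Second differences: 278, 470, 710, 998. Third differences: 192, 240, 288. Fourth differences: 48, 48.
Level-4 differences are constant, so s has degree 4.
Fitting a degree-4 polynomial gives s(m) = 2m^4 + 4m³ - 7m² - 4m + 9.
The coefficient of m^4 is 2.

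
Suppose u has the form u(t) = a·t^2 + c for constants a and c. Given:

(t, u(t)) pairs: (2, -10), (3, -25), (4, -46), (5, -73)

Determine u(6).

-106

From u(2) = -10 and u(3) = -25: 4a + c = -10 and 9a + c = -25.
Subtracting: 5a = -15, so a = -3; then c = -10 − (-3)·4 = 2.
So u(t) = -3t² + 2, and u(6) = -106.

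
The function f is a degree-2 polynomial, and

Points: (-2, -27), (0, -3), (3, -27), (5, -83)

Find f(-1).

-11

Write f(n) = an² + bn + c; the 4 given values yield a linear system in the 3 coefficients.
Solving, f(n) = -4n² + 4n - 3.
Then f(-1) = -11.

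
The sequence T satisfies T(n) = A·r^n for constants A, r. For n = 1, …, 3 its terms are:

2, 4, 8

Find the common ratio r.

Consecutive ratio: 4/2 = 2, and 8/4 = 2, so r = 2.
Then A·2^1 = 2 gives A = 1, and T(n) = 1·2^n.

2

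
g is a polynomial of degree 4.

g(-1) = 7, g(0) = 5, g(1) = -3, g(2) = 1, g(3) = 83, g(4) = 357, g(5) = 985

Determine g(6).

2177

First differences: -2, -8, 4, 82, 274, 628. Second differences: -6, 12, 78, 192, 354. Third differences: 18, 66, 114, 162. Fourth differences: 48, 48, 48.
Level-4 differences are constant, so g has degree 4.
Extending the table by one column gives the next first difference 1192, so g(6) = 985 + 1192 = 2177.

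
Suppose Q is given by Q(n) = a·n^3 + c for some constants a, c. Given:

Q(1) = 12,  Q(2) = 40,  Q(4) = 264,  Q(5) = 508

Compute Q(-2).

-24

From Q(1) = 12 and Q(2) = 40: 1a + c = 12 and 8a + c = 40.
Subtracting: 7a = 28, so a = 4; then c = 12 − 4·1 = 8.
So Q(n) = 4n³ + 8, and Q(-2) = -24.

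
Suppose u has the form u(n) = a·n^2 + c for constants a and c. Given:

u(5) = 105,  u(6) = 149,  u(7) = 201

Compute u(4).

69

From u(5) = 105 and u(6) = 149: 25a + c = 105 and 36a + c = 149.
Subtracting: 11a = 44, so a = 4; then c = 105 − 4·25 = 5.
So u(n) = 4n² + 5, and u(4) = 69.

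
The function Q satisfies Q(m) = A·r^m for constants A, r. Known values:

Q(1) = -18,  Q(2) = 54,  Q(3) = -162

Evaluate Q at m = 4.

Consecutive ratio: 54/(-18) = -3, and -162/54 = -3, so r = -3.
Then A·(-3)^1 = -18 gives A = 6, and Q(m) = 6·(-3)^m.
Q(4) = 6·(-3)^4 = 486.

486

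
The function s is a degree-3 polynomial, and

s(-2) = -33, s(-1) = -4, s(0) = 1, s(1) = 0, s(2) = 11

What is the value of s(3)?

First differences: 29, 5, -1, 11. Second differences: -24, -6, 12. Third differences: 18, 18.
Level-3 differences are constant, so s has degree 3.
Fitting a degree-3 polynomial gives s(m) = 3m³ - 3m² - m + 1.
Then s(3) = 52.

52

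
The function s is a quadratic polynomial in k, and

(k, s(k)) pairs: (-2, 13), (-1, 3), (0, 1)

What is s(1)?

Write s(k) = ak² + bk + c; the 3 given values yield a linear system in the 3 coefficients.
Solving, s(k) = 4k² + 2k + 1.
Then s(1) = 7.

7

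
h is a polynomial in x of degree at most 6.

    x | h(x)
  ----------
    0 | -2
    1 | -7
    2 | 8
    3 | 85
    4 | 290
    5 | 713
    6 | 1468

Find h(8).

First differences: -5, 15, 77, 205, 423, 755. Second differences: 20, 62, 128, 218, 332. Third differences: 42, 66, 90, 114. Fourth differences: 24, 24, 24.
Level-4 differences are constant, so h has degree 4.
Fitting a degree-4 polynomial gives h(x) = x^4 + x³ - 7x - 2.
Then h(8) = 4550.

4550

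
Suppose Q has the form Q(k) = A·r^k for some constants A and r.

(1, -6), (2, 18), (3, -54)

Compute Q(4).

Consecutive ratio: 18/(-6) = -3, and -54/18 = -3, so r = -3.
Then A·(-3)^1 = -6 gives A = 2, and Q(k) = 2·(-3)^k.
Q(4) = 2·(-3)^4 = 162.

162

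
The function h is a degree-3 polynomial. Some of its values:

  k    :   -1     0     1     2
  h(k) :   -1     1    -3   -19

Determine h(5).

-199

Write h(k) = ak³ + bk² + ck + d; the 4 given values yield a linear system in the 4 coefficients.
Solving, h(k) = -k³ - 3k² + 1.
Then h(5) = -199.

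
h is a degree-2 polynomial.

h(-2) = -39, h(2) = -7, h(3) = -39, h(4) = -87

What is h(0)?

Write h(x) = ax² + bx + c; the 4 given values yield a linear system in the 3 coefficients.
Solving, h(x) = -8x² + 8x + 9.
Then h(0) = 9.

9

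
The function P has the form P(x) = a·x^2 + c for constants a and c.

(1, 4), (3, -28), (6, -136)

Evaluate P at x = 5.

-92

From P(1) = 4 and P(3) = -28: 1a + c = 4 and 9a + c = -28.
Subtracting: 8a = -32, so a = -4; then c = 4 − (-4)·1 = 8.
So P(x) = -4x² + 8, and P(5) = -92.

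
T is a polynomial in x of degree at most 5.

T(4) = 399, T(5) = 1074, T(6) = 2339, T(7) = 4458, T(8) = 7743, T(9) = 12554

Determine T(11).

28434

First differences: 675, 1265, 2119, 3285, 4811. Second differences: 590, 854, 1166, 1526. Third differences: 264, 312, 360. Fourth differences: 48, 48.
Level-4 differences are constant, so T has degree 4.
Fitting a degree-4 polynomial gives T(x) = 2x^4 - 7x² - 1.
Then T(11) = 28434.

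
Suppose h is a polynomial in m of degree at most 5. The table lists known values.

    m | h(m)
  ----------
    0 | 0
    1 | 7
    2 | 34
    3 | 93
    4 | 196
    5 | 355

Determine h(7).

889

First differences: 7, 27, 59, 103, 159. Second differences: 20, 32, 44, 56. Third differences: 12, 12, 12.
Level-3 differences are constant, so h has degree 3.
Fitting a degree-3 polynomial gives h(m) = 2m³ + 4m² + m.
Then h(7) = 889.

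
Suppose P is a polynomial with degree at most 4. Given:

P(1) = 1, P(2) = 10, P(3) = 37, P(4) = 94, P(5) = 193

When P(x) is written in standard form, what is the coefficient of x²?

-3

First differences: 9, 27, 57, 99. Second differences: 18, 30, 42. Third differences: 12, 12.
Level-3 differences are constant, so P has degree 3.
Fitting a degree-3 polynomial gives P(x) = 2x³ - 3x² + 4x - 2.
The coefficient of x² is -3.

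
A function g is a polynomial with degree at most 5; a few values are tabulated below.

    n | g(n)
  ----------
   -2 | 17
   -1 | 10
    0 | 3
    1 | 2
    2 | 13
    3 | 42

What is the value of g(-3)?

First differences: -7, -7, -1, 11, 29. Second differences: 0, 6, 12, 18. Third differences: 6, 6, 6.
Level-3 differences are constant, so g has degree 3.
Fitting a degree-3 polynomial gives g(n) = n³ + 3n² - 5n + 3.
Then g(-3) = 18.

18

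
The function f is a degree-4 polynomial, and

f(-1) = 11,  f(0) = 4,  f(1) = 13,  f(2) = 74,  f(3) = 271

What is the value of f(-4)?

Write f(x) = ax^4 + bx³ + cx² + dx + e; the 5 given values yield a linear system in the 5 coefficients.
Solving, f(x) = 2x^4 + 2x³ + 6x² - x + 4.
Then f(-4) = 488.

488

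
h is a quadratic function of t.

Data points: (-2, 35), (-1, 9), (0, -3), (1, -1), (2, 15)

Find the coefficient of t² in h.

First differences: -26, -12, 2, 16. Second differences: 14, 14, 14.
Level-2 differences are constant, so h has degree 2.
Fitting a degree-2 polynomial gives h(t) = 7t² - 5t - 3.
The coefficient of t² is 7.

7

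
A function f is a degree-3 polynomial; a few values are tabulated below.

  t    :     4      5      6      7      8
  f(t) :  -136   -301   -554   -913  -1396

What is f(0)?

4

First differences: -165, -253, -359, -483. Second differences: -88, -106, -124. Third differences: -18, -18.
Level-3 differences are constant, so f has degree 3.
Fitting a degree-3 polynomial gives f(t) = -3t³ + t² + 9t + 4.
The constant term is f(0) = 4.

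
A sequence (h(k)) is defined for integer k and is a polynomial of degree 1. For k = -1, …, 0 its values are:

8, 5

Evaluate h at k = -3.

14

Write h(k) = ak + b; the 2 given values yield a linear system in the 2 coefficients.
Solving, h(k) = -3k + 5.
Then h(-3) = 14.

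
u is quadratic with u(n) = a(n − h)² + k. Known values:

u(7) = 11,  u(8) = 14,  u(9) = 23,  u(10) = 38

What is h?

First differences 3, 9, 15; second difference 6 = 2a, so a = 3.
Expanding, the n-coefficient is −2ah = -6h; matching it to the data gives h = 7, and then k = 11.
So u(n) = 3(n − 7)² + 11.
Hence h = 7.

7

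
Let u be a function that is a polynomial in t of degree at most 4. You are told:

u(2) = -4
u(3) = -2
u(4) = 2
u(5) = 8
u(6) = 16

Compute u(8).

Write u(t) = at^4 + bt³ + ct² + dt + e; the 5 given values yield a linear system in the 5 coefficients.
Solving, the top 2 coefficients vanish, and u(t) = t² - 3t - 2.
Then u(8) = 38.

38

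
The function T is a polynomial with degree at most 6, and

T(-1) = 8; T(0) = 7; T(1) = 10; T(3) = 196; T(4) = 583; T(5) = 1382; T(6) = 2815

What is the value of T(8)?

8711

Write T(k) = ak^6 + bk^5 + ck^4 + dk³ + ek² + pk + q; the 7 given values yield a linear system in the 7 coefficients.
Solving, the top 2 coefficients vanish, and T(k) = 2k^4 + k³ + 7.
Then T(8) = 8711.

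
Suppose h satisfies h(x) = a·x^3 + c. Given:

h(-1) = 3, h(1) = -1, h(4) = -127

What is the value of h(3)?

From h(-1) = 3 and h(1) = -1: -1a + c = 3 and 1a + c = -1.
Subtracting: 2a = -4, so a = -2; then c = 3 − (-2)·(-1) = 1.
So h(x) = -2x³ + 1, and h(3) = -53.

-53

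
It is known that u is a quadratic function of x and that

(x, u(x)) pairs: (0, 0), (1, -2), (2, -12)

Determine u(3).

Write u(x) = ax² + bx + c; the 3 given values yield a linear system in the 3 coefficients.
Solving, u(x) = -4x² + 2x.
Then u(3) = -30.

-30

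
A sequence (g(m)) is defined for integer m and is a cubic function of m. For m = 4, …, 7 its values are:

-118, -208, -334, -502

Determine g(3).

-58

Write g(m) = am³ + bm² + cm + d; the 4 given values yield a linear system in the 4 coefficients.
Solving, g(m) = -m³ - 3m² - 2m + 2.
Then g(3) = -58.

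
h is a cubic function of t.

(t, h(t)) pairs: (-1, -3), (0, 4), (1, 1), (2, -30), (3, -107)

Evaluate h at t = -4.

First differences: 7, -3, -31, -77. Second differences: -10, -28, -46. Third differences: -18, -18.
Level-3 differences are constant, so h has degree 3.
Fitting a degree-3 polynomial gives h(t) = -3t³ - 5t² + 5t + 4.
Then h(-4) = 96.

96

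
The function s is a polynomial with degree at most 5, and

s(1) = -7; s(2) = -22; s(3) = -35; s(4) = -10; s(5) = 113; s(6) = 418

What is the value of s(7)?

1013

Write s(t) = at^5 + bt^4 + ct³ + dt² + et + p; the 6 given values yield a linear system in the 6 coefficients.
Solving, the leading coefficient vanishes, and s(t) = t^4 - 4t³ - 2t - 2.
Then s(7) = 1013.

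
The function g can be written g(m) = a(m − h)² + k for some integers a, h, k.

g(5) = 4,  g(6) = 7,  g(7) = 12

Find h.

4

First differences 3, 5; second difference 2 = 2a, so a = 1.
Expanding, the m-coefficient is −2ah = -2h; matching it to the data gives h = 4, and then k = 3.
So g(m) = 1(m − 4)² + 3.
Hence h = 4.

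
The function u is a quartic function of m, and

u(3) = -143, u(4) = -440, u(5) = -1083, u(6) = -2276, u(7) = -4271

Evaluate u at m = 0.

-8

Write u(m) = am^4 + bm³ + cm² + dm + e; the 5 given values yield a linear system in the 5 coefficients.
Solving, u(m) = -2m^4 + 2m³ - 3m² - 8.
Then u(0) = -8.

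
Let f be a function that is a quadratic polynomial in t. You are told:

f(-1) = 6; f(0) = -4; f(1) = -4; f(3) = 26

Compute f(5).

96

Write f(t) = at² + bt + c; the 4 given values yield a linear system in the 3 coefficients.
Solving, f(t) = 5t² - 5t - 4.
Then f(5) = 96.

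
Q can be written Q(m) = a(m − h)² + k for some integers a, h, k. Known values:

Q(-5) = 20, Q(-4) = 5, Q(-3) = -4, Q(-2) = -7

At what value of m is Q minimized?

-2

First differences -15, -9, -3; second difference 6 = 2a, so a = 3.
Expanding, the m-coefficient is −2ah = -6h; matching it to the data gives h = -2, and then k = -7.
So Q(m) = 3(m + 2)² − 7.
Hence h = -2.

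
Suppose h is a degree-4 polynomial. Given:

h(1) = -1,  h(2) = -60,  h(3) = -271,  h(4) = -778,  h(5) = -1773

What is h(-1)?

Write h(m) = am^4 + bm³ + cm² + dm + e; the 5 given values yield a linear system in the 5 coefficients.
Solving, h(m) = -2m^4 - 4m³ - 2m² + 5m + 2.
Then h(-1) = -3.

-3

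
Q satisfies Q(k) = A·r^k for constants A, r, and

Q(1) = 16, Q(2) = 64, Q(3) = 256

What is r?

4

Consecutive ratio: 64/16 = 4, and 256/64 = 4, so r = 4.
Then A·4^1 = 16 gives A = 4, and Q(k) = 4·4^k.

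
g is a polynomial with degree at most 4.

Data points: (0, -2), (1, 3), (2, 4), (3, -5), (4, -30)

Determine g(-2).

First differences: 5, 1, -9, -25. Second differences: -4, -10, -16. Third differences: -6, -6.
Level-3 differences are constant, so g has degree 3.
Fitting a degree-3 polynomial gives g(t) = -t³ + t² + 5t - 2.
Then g(-2) = 0.

0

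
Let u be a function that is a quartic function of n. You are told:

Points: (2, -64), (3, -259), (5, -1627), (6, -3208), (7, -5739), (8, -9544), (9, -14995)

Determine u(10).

-22512

Write u(n) = an^4 + bn³ + cn² + dn + e; the 7 given values yield a linear system in the 5 coefficients.
Solving, u(n) = -2n^4 - 2n³ - 5n² - 2n + 8.
Then u(10) = -22512.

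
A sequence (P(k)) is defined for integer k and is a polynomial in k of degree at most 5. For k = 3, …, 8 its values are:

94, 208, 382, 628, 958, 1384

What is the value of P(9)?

First differences: 114, 174, 246, 330, 426. Second differences: 60, 72, 84, 96. Third differences: 12, 12, 12.
Level-3 differences are constant, so P has degree 3.
Extending the table by one column gives the next first difference 534, so P(9) = 1384 + 534 = 1918.

1918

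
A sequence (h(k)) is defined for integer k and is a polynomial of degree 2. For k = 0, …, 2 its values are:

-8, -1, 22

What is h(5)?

187

Write h(k) = ak² + bk + c; the 3 given values yield a linear system in the 3 coefficients.
Solving, h(k) = 8k² - k - 8.
Then h(5) = 187.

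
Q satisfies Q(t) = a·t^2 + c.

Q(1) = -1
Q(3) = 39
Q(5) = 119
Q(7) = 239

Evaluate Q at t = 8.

From Q(1) = -1 and Q(3) = 39: 1a + c = -1 and 9a + c = 39.
Subtracting: 8a = 40, so a = 5; then c = -1 − 5·1 = -6.
So Q(t) = 5t² − 6, and Q(8) = 314.

314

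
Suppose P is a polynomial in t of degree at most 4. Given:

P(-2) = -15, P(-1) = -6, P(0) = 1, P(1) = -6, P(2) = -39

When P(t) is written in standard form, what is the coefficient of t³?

First differences: 9, 7, -7, -33. Second differences: -2, -14, -26. Third differences: -12, -12.
Level-3 differences are constant, so P has degree 3.
Fitting a degree-3 polynomial gives P(t) = -2t³ - 7t² + 2t + 1.
The coefficient of t³ is -2.

-2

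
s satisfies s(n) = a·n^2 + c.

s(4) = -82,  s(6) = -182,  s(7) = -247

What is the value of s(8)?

-322

From s(4) = -82 and s(6) = -182: 16a + c = -82 and 36a + c = -182.
Subtracting: 20a = -100, so a = -5; then c = -82 − (-5)·16 = -2.
So s(n) = -5n² − 2, and s(8) = -322.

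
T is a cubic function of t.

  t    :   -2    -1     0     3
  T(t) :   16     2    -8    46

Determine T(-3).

28

Write T(t) = at³ + bt² + ct + d; the 4 given values yield a linear system in the 4 coefficients.
Solving, T(t) = t³ + 5t² - 6t - 8.
Then T(-3) = 28.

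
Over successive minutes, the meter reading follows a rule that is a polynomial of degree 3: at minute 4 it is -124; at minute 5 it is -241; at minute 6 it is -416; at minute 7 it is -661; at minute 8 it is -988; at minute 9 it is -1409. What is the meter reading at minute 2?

-16

Write the value at m as g(m).
First differences: -117, -175, -245, -327, -421. Second differences: -58, -70, -82, -94. Third differences: -12, -12, -12.
Level-3 differences are constant, so g has degree 3.
Fitting a degree-3 polynomial gives g(m) = -2m³ + m² - 4m + 4.
Then g(2) = -16.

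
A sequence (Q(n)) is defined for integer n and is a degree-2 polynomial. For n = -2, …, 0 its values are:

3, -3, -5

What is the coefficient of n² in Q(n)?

2

Write Q(n) = an² + bn + c; the 3 given values yield a linear system in the 3 coefficients.
Solving, Q(n) = 2n² - 5.
The coefficient of n² is 2.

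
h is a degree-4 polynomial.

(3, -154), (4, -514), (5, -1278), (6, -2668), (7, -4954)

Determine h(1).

2

Write h(x) = ax^4 + bx³ + cx² + dx + e; the 5 given values yield a linear system in the 5 coefficients.
Solving, h(x) = -2x^4 - x³ + 4x² - x + 2.
Then h(1) = 2.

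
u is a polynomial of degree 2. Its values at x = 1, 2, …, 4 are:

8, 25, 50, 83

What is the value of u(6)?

First differences: 17, 25, 33. Second differences: 8, 8.
Level-2 differences are constant, so u has degree 2.
Fitting a degree-2 polynomial gives u(x) = 4x² + 5x - 1.
Then u(6) = 173.

173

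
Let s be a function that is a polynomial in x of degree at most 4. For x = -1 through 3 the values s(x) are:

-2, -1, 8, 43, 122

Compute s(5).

484

First differences: 1, 9, 35, 79. Second differences: 8, 26, 44. Third differences: 18, 18.
Level-3 differences are constant, so s has degree 3.
Fitting a degree-3 polynomial gives s(x) = 3x³ + 4x² + 2x - 1.
Then s(5) = 484.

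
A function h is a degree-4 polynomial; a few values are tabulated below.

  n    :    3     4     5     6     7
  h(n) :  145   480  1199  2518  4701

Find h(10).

19794

Write h(n) = an^4 + bn³ + cn² + dn + e; the 5 given values yield a linear system in the 5 coefficients.
Solving, h(n) = 2n^4 - 2n² - n + 4.
Then h(10) = 19794.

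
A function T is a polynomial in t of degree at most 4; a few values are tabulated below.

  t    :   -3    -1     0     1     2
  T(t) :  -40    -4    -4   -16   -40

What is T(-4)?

-76

Write T(t) = at^4 + bt³ + ct² + dt + e; the 5 given values yield a linear system in the 5 coefficients.
Solving, the top 2 coefficients vanish, and T(t) = -6t² - 6t - 4.
Then T(-4) = -76.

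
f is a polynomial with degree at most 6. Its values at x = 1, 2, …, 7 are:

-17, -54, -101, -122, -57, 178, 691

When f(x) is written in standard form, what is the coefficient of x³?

-4

First differences: -37, -47, -21, 65, 235, 513. Second differences: -10, 26, 86, 170, 278. Third differences: 36, 60, 84, 108. Fourth differences: 24, 24, 24.
Level-4 differences are constant, so f has degree 4.
Fitting a degree-4 polynomial gives f(x) = x^4 - 4x³ - 6x² - 6x - 2.
The coefficient of x³ is -4.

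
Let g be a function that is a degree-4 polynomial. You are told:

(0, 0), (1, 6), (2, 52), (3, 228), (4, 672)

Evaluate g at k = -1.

-8

Write g(k) = ak^4 + bk³ + ck² + dk + e; the 5 given values yield a linear system in the 5 coefficients.
Solving, g(k) = 2k^4 + 3k³ - 3k² + 4k.
Then g(-1) = -8.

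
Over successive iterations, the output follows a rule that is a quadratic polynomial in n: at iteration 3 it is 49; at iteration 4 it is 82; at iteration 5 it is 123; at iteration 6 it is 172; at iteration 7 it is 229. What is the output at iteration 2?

24

Write the value at n as Q(n).
First differences: 33, 41, 49, 57. Second differences: 8, 8, 8.
Level-2 differences are constant, so Q has degree 2.
Fitting a degree-2 polynomial gives Q(n) = 4n² + 5n - 2.
Then Q(2) = 24.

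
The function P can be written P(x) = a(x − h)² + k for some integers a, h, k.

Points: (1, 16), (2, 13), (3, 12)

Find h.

First differences -3, -1; second difference 2 = 2a, so a = 1.
Expanding, the x-coefficient is −2ah = -2h; matching it to the data gives h = 3, and then k = 12.
So P(x) = 1(x − 3)² + 12.
Hence h = 3.

3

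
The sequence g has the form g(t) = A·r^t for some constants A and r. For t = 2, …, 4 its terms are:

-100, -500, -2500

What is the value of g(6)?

-62500

Consecutive ratio: -500/(-100) = 5, and -2500/(-500) = 5, so r = 5.
Then A·5^2 = -100 gives A = -4, and g(t) = -4·5^t.
g(6) = -4·5^6 = -62500.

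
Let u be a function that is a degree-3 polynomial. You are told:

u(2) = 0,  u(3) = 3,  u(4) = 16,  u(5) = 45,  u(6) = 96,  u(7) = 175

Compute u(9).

441

First differences: 3, 13, 29, 51, 79. Second differences: 10, 16, 22, 28. Third differences: 6, 6, 6.
Level-3 differences are constant, so u has degree 3.
Fitting a degree-3 polynomial gives u(x) = x³ - 4x² + 4x.
Then u(9) = 441.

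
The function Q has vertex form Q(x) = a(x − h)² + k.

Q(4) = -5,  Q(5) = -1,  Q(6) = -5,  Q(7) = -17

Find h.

First differences 4, -4, -12; second difference -8 = 2a, so a = -4.
Expanding, the x-coefficient is −2ah = 8h; matching it to the data gives h = 5, and then k = -1.
So Q(x) = -4(x − 5)² − 1.
Hence h = 5.

5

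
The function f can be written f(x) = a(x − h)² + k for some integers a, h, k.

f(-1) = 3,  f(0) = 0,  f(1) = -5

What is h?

-2

First differences -3, -5; second difference -2 = 2a, so a = -1.
Expanding, the x-coefficient is −2ah = 2h; matching it to the data gives h = -2, and then k = 4.
So f(x) = -1(x + 2)² + 4.
Hence h = -2.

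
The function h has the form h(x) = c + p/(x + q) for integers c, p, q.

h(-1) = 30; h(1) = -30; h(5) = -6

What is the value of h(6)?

(h(x) − c)(x + q) = p for each data point; the three points give a linear system in c and q, then p follows.
Solving: c = 0, q = 0, p = -30, so h(x) = -30/(x + 0).
Then h(6) = 0 − 30/6 = -5.

-5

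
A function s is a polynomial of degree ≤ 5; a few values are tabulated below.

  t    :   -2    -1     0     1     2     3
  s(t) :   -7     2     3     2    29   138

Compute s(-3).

First differences: 9, 1, -1, 27, 109. Second differences: -8, -2, 28, 82. Third differences: 6, 30, 54. Fourth differences: 24, 24.
Level-4 differences are constant, so s has degree 4.
Fitting a degree-4 polynomial gives s(t) = t^4 + 3t³ - 2t² - 3t + 3.
Then s(-3) = -6.

-6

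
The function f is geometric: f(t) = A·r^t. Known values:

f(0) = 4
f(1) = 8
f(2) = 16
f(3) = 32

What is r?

2

Consecutive ratio: 8/4 = 2, and 16/8 = 2, so r = 2.
Then A·2^0 = 4 gives A = 4, and f(t) = 4·2^t.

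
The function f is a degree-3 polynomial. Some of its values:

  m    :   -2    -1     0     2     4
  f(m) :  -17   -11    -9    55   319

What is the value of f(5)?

Write f(m) = am³ + bm² + cm + d; the 5 given values yield a linear system in the 4 coefficients.
Solving, f(m) = 3m³ + 7m² + 6m - 9.
Then f(5) = 571.

571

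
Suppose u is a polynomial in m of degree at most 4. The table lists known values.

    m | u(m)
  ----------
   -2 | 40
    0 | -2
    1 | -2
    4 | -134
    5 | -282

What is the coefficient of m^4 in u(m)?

Write u(m) = am^4 + bm³ + cm² + dm + e; the 5 given values yield a linear system in the 5 coefficients.
Solving, the leading coefficient vanishes, and u(m) = -3m³ + 4m² - m - 2.
The coefficient of m^4 is 0.

0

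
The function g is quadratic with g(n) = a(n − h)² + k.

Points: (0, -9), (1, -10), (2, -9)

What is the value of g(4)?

-1

First differences -1, 1; second difference 2 = 2a, so a = 1.
Expanding, the n-coefficient is −2ah = -2h; matching it to the data gives h = 1, and then k = -10.
So g(n) = 1(n − 1)² − 10.
g(4) = 1·3² − 10 = -1.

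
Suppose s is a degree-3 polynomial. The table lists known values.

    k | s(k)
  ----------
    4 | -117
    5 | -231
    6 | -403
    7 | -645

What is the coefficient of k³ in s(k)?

Write s(k) = ak³ + bk² + ck + d; the 4 given values yield a linear system in the 4 coefficients.
Solving, s(k) = -2k³ + k² - k - 1.
The coefficient of k³ is -2.

-2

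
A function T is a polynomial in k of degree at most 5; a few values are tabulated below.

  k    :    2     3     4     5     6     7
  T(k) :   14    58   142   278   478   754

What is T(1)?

-2

First differences: 44, 84, 136, 200, 276. Second differences: 40, 52, 64, 76. Third differences: 12, 12, 12.
Level-3 differences are constant, so T has degree 3.
Fitting a degree-3 polynomial gives T(k) = 2k³ + 2k² - 4k - 2.
Then T(1) = -2.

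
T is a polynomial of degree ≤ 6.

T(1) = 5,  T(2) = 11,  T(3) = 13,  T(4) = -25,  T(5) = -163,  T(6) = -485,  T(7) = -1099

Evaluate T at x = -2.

-37

First differences: 6, 2, -38, -138, -322, -614. Second differences: -4, -40, -100, -184, -292. Third differences: -36, -60, -84, -108. Fourth differences: -24, -24, -24.
Level-4 differences are constant, so T has degree 4.
Fitting a degree-4 polynomial gives T(x) = -x^4 + 4x³ - x² - 4x + 7.
Then T(-2) = -37.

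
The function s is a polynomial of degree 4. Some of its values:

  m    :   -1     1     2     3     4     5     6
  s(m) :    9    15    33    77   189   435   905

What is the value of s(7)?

1713

Write s(m) = am^4 + bm³ + cm² + dm + e; the 7 given values yield a linear system in the 5 coefficients.
Solving, s(m) = m^4 - 3m³ + 6m² + 6m + 5.
Then s(7) = 1713.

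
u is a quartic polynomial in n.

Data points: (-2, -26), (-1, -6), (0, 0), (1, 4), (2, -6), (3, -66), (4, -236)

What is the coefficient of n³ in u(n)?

0

First differences: 20, 6, 4, -10, -60, -170. Second differences: -14, -2, -14, -50, -110. Third differences: 12, -12, -36, -60. Fourth differences: -24, -24, -24.
Level-4 differences are constant, so u has degree 4.
Fitting a degree-4 polynomial gives u(n) = -n^4 + 5n.
The coefficient of n³ is 0.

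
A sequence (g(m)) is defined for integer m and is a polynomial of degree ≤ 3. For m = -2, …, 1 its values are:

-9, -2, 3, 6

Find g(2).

7

First differences: 7, 5, 3. Second differences: -2, -2.
Level-2 differences are constant, so g has degree 2.
Fitting a degree-2 polynomial gives g(m) = -m² + 4m + 3.
Then g(2) = 7.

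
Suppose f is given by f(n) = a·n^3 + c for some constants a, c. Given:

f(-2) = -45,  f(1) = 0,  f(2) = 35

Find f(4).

315

From f(-2) = -45 and f(1) = 0: -8a + c = -45 and 1a + c = 0.
Subtracting: 9a = 45, so a = 5; then c = -45 − 5·(-8) = -5.
So f(n) = 5n³ − 5, and f(4) = 315.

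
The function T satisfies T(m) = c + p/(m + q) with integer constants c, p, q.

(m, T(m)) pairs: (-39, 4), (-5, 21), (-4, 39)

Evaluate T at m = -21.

(T(m) − c)(m + q) = p for each data point; the three points give a linear system in c and q, then p follows.
Solving: c = 3, q = 3, p = -36, so T(m) = 3 − 36/(m + 3).
Then T(-21) = 3 − 36/(-18) = 5.

5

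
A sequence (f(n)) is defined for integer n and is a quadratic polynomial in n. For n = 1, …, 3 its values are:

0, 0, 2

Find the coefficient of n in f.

Write f(n) = an² + bn + c; the 3 given values yield a linear system in the 3 coefficients.
Solving, f(n) = n² - 3n + 2.
The coefficient of n is -3.

-3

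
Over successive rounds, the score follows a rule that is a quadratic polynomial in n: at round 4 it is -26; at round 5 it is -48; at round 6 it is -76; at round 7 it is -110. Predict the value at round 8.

-150

Write the value at n as s(n).
Write s(n) = an² + bn + c; the 4 given values yield a linear system in the 3 coefficients.
Solving, s(n) = -3n² + 5n + 2.
Then s(8) = -150.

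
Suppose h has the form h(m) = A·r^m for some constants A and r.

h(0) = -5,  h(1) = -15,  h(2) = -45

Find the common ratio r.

Consecutive ratio: -15/(-5) = 3, and -45/(-15) = 3, so r = 3.
Then A·3^0 = -5 gives A = -5, and h(m) = -5·3^m.

3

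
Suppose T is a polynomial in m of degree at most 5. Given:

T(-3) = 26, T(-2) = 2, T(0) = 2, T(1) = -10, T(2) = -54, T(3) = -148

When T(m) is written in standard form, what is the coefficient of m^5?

0

Write T(m) = am^5 + bm^4 + cm³ + dm² + em + p; the 6 given values yield a linear system in the 6 coefficients.
Solving, the top 2 coefficients vanish, and T(m) = -3m³ - 7m² - 2m + 2.
The coefficient of m^5 is 0.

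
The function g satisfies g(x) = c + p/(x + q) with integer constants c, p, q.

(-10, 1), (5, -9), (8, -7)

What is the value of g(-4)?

(g(x) − c)(x + q) = p for each data point; the three points give a linear system in c and q, then p follows.
Solving: c = -3, q = 1, p = -36, so g(x) = -3 − 36/(x + 1).
Then g(-4) = -3 − 36/(-3) = 9.

9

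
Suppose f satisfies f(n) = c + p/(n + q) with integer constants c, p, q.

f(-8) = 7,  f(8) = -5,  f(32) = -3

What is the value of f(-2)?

-20

(f(n) − c)(n + q) = p for each data point; the three points give a linear system in c and q, then p follows.
Solving: c = -2, q = 4, p = -36, so f(n) = -2 − 36/(n + 4).
Then f(-2) = -2 − 36/2 = -20.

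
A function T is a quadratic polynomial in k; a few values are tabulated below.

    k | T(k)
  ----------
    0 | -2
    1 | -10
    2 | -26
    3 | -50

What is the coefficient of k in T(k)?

-4

Write T(k) = ak² + bk + c; the 4 given values yield a linear system in the 3 coefficients.
Solving, T(k) = -4k² - 4k - 2.
The coefficient of k is -4.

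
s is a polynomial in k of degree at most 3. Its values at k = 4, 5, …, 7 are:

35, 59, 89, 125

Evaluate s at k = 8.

First differences: 24, 30, 36. Second differences: 6, 6.
Level-2 differences are constant, so s has degree 2.
Extending the table by one column gives the next first difference 42, so s(8) = 125 + 42 = 167.

167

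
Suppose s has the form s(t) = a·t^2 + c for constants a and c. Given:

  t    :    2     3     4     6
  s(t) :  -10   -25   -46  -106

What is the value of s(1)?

From s(2) = -10 and s(3) = -25: 4a + c = -10 and 9a + c = -25.
Subtracting: 5a = -15, so a = -3; then c = -10 − (-3)·4 = 2.
So s(t) = -3t² + 2, and s(1) = -1.

-1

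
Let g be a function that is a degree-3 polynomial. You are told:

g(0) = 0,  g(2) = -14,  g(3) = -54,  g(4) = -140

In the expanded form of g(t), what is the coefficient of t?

-3

Write g(t) = at³ + bt² + ct + d; the 4 given values yield a linear system in the 4 coefficients.
Solving, g(t) = -3t³ + 4t² - 3t.
The coefficient of t is -3.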